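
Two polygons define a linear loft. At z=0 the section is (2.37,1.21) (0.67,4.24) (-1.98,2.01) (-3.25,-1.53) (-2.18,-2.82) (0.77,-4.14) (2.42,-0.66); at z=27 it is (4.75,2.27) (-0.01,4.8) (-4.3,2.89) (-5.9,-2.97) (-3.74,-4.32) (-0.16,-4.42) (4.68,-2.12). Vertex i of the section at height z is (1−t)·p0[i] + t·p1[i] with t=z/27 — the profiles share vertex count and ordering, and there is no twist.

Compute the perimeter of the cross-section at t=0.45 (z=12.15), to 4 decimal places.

Perimeter at t=0.45: 25.5790

Cross-section at t=0.45: each vertex is (1-t)·p0[i] + t·p1[i].
  v1: (1-0.45)·(2.37,1.21) + 0.45·(4.75,2.27) = (3.4410,1.6870)
  v2: (1-0.45)·(0.67,4.24) + 0.45·(-0.01,4.8) = (0.3640,4.4920)
  v3: (1-0.45)·(-1.98,2.01) + 0.45·(-4.3,2.89) = (-3.0240,2.4060)
  v4: (1-0.45)·(-3.25,-1.53) + 0.45·(-5.9,-2.97) = (-4.4425,-2.1780)
  v5: (1-0.45)·(-2.18,-2.82) + 0.45·(-3.74,-4.32) = (-2.8820,-3.4950)
  v6: (1-0.45)·(0.77,-4.14) + 0.45·(-0.16,-4.42) = (0.3515,-4.2660)
  v7: (1-0.45)·(2.42,-0.66) + 0.45·(4.68,-2.12) = (3.4370,-1.3170)
Perimeter = Σ |v_{i+1} − v_i|:
  edge 1→2: √(-3.0770² + 2.8050²) = 4.1636 (running 4.1636)
  edge 2→3: √(-3.3880² + -2.0860²) = 3.9787 (running 8.1423)
  edge 3→4: √(-1.4185² + -4.5840²) = 4.7985 (running 12.9408)
  edge 4→5: √(1.5605² + -1.3170²) = 2.0420 (running 14.9828)
  edge 5→6: √(3.2335² + -0.7710²) = 3.3241 (running 18.3069)
  edge 6→7: √(3.0855² + 2.9490²) = 4.2681 (running 22.5750)
  edge 7→1: √(0.0040² + 3.0040²) = 3.0040 (running 25.5790)
Perimeter = 25.5790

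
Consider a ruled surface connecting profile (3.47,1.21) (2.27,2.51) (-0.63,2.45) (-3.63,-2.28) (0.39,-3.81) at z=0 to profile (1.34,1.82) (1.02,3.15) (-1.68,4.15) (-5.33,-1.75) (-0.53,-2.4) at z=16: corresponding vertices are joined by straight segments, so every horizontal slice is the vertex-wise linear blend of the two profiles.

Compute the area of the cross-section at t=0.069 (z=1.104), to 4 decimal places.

Cross-section at t=0.069: each vertex is (1-t)·p0[i] + t·p1[i].
  v1: (1-0.069)·(3.47,1.21) + 0.069·(1.34,1.82) = (3.3230,1.2521)
  v2: (1-0.069)·(2.27,2.51) + 0.069·(1.02,3.15) = (2.1838,2.5542)
  v3: (1-0.069)·(-0.63,2.45) + 0.069·(-1.68,4.15) = (-0.7025,2.5673)
  v4: (1-0.069)·(-3.63,-2.28) + 0.069·(-5.33,-1.75) = (-3.7473,-2.2434)
  v5: (1-0.069)·(0.39,-3.81) + 0.069·(-0.53,-2.4) = (0.3265,-3.7127)
Shoelace sum Σ(x_i·y_{i+1} − x_{i+1}·y_i):
  i=1: 3.3230·2.5542 − 2.1838·1.2521 = +5.7533 (running +5.7533)
  i=2: 2.1838·2.5673 − -0.7025·2.5542 = +7.4005 (running +13.1538)
  i=3: -0.7025·-2.2434 − -3.7473·2.5673 = +11.1963 (running +24.3502)
  i=4: -3.7473·-3.7127 − 0.3265·-2.2434 = +14.6452 (running +38.9953)
  i=5: 0.3265·1.2521 − 3.3230·-3.7127 = +12.7463 (running +51.7416)
Area = |Σ|/2 = |51.7416|/2 = 25.8708

Area at t=0.069: 25.8708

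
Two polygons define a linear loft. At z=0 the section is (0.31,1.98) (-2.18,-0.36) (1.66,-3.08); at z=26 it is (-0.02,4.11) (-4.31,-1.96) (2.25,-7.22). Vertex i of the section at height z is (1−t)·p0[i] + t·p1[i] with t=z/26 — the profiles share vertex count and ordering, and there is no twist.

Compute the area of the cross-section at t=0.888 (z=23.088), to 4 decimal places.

Area at t=0.888: 27.8494

Cross-section at t=0.888: each vertex is (1-t)·p0[i] + t·p1[i].
  v1: (1-0.888)·(0.31,1.98) + 0.888·(-0.02,4.11) = (0.0170,3.8714)
  v2: (1-0.888)·(-2.18,-0.36) + 0.888·(-4.31,-1.96) = (-4.0714,-1.7808)
  v3: (1-0.888)·(1.66,-3.08) + 0.888·(2.25,-7.22) = (2.1839,-6.7563)
Shoelace sum Σ(x_i·y_{i+1} − x_{i+1}·y_i):
  i=1: 0.0170·-1.7808 − -4.0714·3.8714 = +15.7321 (running +15.7321)
  i=2: -4.0714·-6.7563 − 2.1839·-1.7808 = +31.3971 (running +47.1292)
  i=3: 2.1839·3.8714 − 0.0170·-6.7563 = +8.5695 (running +55.6987)
Area = |Σ|/2 = |55.6987|/2 = 27.8494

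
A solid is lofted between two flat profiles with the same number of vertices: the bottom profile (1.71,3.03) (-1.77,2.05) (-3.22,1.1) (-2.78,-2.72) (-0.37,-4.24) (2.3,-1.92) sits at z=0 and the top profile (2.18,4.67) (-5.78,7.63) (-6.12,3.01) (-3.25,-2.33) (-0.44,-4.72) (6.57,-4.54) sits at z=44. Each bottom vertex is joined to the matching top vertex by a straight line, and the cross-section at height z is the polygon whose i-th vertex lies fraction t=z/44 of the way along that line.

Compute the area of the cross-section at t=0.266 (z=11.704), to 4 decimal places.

Area at t=0.266: 42.6919

Cross-section at t=0.266: each vertex is (1-t)·p0[i] + t·p1[i].
  v1: (1-0.266)·(1.71,3.03) + 0.266·(2.18,4.67) = (1.8350,3.4662)
  v2: (1-0.266)·(-1.77,2.05) + 0.266·(-5.78,7.63) = (-2.8367,3.5343)
  v3: (1-0.266)·(-3.22,1.1) + 0.266·(-6.12,3.01) = (-3.9914,1.6081)
  v4: (1-0.266)·(-2.78,-2.72) + 0.266·(-3.25,-2.33) = (-2.9050,-2.6163)
  v5: (1-0.266)·(-0.37,-4.24) + 0.266·(-0.44,-4.72) = (-0.3886,-4.3677)
  v6: (1-0.266)·(2.3,-1.92) + 0.266·(6.57,-4.54) = (3.4358,-2.6169)
Shoelace sum Σ(x_i·y_{i+1} − x_{i+1}·y_i):
  i=1: 1.8350·3.5343 − -2.8367·3.4662 = +16.3180 (running +16.3180)
  i=2: -2.8367·1.6081 − -3.9914·3.5343 = +9.5452 (running +25.8632)
  i=3: -3.9914·-2.6163 − -2.9050·1.6081 = +15.1140 (running +40.9772)
  i=4: -2.9050·-4.3677 − -0.3886·-2.6163 = +11.6715 (running +52.6487)
  i=5: -0.3886·-2.6169 − 3.4358·-4.3677 = +16.0235 (running +68.6722)
  i=6: 3.4358·3.4662 − 1.8350·-2.6169 = +16.7115 (running +85.3837)
Area = |Σ|/2 = |85.3837|/2 = 42.6919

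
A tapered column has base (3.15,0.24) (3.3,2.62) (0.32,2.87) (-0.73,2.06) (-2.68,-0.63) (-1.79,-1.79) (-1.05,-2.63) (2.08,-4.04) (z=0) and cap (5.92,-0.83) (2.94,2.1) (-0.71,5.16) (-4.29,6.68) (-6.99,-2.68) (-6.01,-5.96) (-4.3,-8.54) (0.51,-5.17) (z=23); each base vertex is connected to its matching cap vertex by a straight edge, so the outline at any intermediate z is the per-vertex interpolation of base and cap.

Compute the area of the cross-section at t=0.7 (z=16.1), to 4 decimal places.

Area at t=0.7: 78.4681

Cross-section at t=0.7: each vertex is (1-t)·p0[i] + t·p1[i].
  v1: (1-0.7)·(3.15,0.24) + 0.7·(5.92,-0.83) = (5.0890,-0.5090)
  v2: (1-0.7)·(3.3,2.62) + 0.7·(2.94,2.1) = (3.0480,2.2560)
  v3: (1-0.7)·(0.32,2.87) + 0.7·(-0.71,5.16) = (-0.4010,4.4730)
  v4: (1-0.7)·(-0.73,2.06) + 0.7·(-4.29,6.68) = (-3.2220,5.2940)
  v5: (1-0.7)·(-2.68,-0.63) + 0.7·(-6.99,-2.68) = (-5.6970,-2.0650)
  v6: (1-0.7)·(-1.79,-1.79) + 0.7·(-6.01,-5.96) = (-4.7440,-4.7090)
  v7: (1-0.7)·(-1.05,-2.63) + 0.7·(-4.3,-8.54) = (-3.3250,-6.7670)
  v8: (1-0.7)·(2.08,-4.04) + 0.7·(0.51,-5.17) = (0.9810,-4.8310)
Shoelace sum Σ(x_i·y_{i+1} − x_{i+1}·y_i):
  i=1: 5.0890·2.2560 − 3.0480·-0.5090 = +13.0322 (running +13.0322)
  i=2: 3.0480·4.4730 − -0.4010·2.2560 = +14.5384 (running +27.5706)
  i=3: -0.4010·5.2940 − -3.2220·4.4730 = +12.2891 (running +39.8597)
  i=4: -3.2220·-2.0650 − -5.6970·5.2940 = +36.8133 (running +76.6730)
  i=5: -5.6970·-4.7090 − -4.7440·-2.0650 = +17.0308 (running +93.7038)
  i=6: -4.7440·-6.7670 − -3.3250·-4.7090 = +16.4452 (running +110.1491)
  i=7: -3.3250·-4.8310 − 0.9810·-6.7670 = +22.7015 (running +132.8506)
  i=8: 0.9810·-0.5090 − 5.0890·-4.8310 = +24.0856 (running +156.9362)
Area = |Σ|/2 = |156.9362|/2 = 78.4681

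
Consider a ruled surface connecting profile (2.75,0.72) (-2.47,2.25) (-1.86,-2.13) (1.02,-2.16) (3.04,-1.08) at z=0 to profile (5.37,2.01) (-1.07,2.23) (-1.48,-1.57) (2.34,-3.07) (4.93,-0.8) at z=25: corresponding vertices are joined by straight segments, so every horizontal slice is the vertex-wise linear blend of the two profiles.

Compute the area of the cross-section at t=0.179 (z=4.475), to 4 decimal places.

Cross-section at t=0.179: each vertex is (1-t)·p0[i] + t·p1[i].
  v1: (1-0.179)·(2.75,0.72) + 0.179·(5.37,2.01) = (3.2190,0.9509)
  v2: (1-0.179)·(-2.47,2.25) + 0.179·(-1.07,2.23) = (-2.2194,2.2464)
  v3: (1-0.179)·(-1.86,-2.13) + 0.179·(-1.48,-1.57) = (-1.7920,-2.0298)
  v4: (1-0.179)·(1.02,-2.16) + 0.179·(2.34,-3.07) = (1.2563,-2.3229)
  v5: (1-0.179)·(3.04,-1.08) + 0.179·(4.93,-0.8) = (3.3783,-1.0299)
Shoelace sum Σ(x_i·y_{i+1} − x_{i+1}·y_i):
  i=1: 3.2190·2.2464 − -2.2194·0.9509 = +9.3416 (running +9.3416)
  i=2: -2.2194·-2.0298 − -1.7920·2.2464 = +8.5304 (running +17.8720)
  i=3: -1.7920·-2.3229 − 1.2563·-2.0298 = +6.7125 (running +24.5845)
  i=4: 1.2563·-1.0299 − 3.3783·-2.3229 = +6.5536 (running +31.1382)
  i=5: 3.3783·0.9509 − 3.2190·-1.0299 = +6.5276 (running +37.6658)
Area = |Σ|/2 = |37.6658|/2 = 18.8329

Area at t=0.179: 18.8329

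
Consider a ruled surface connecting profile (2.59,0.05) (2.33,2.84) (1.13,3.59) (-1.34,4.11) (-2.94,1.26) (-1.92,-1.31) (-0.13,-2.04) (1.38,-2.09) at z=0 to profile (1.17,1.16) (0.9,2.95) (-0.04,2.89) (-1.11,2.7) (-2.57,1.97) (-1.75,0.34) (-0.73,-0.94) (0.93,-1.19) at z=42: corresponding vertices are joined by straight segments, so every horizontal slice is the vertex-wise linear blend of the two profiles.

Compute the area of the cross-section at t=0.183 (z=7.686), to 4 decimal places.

Cross-section at t=0.183: each vertex is (1-t)·p0[i] + t·p1[i].
  v1: (1-0.183)·(2.59,0.05) + 0.183·(1.17,1.16) = (2.3301,0.2531)
  v2: (1-0.183)·(2.33,2.84) + 0.183·(0.9,2.95) = (2.0683,2.8601)
  v3: (1-0.183)·(1.13,3.59) + 0.183·(-0.04,2.89) = (0.9159,3.4619)
  v4: (1-0.183)·(-1.34,4.11) + 0.183·(-1.11,2.7) = (-1.2979,3.8520)
  v5: (1-0.183)·(-2.94,1.26) + 0.183·(-2.57,1.97) = (-2.8723,1.3899)
  v6: (1-0.183)·(-1.92,-1.31) + 0.183·(-1.75,0.34) = (-1.8889,-1.0081)
  v7: (1-0.183)·(-0.13,-2.04) + 0.183·(-0.73,-0.94) = (-0.2398,-1.8387)
  v8: (1-0.183)·(1.38,-2.09) + 0.183·(0.93,-1.19) = (1.2976,-1.9253)
Shoelace sum Σ(x_i·y_{i+1} − x_{i+1}·y_i):
  i=1: 2.3301·2.8601 − 2.0683·0.2531 = +6.1410 (running +6.1410)
  i=2: 2.0683·3.4619 − 0.9159·2.8601 = +4.5407 (running +10.6817)
  i=3: 0.9159·3.8520 − -1.2979·3.4619 = +8.0212 (running +18.7029)
  i=4: -1.2979·1.3899 − -2.8723·3.8520 = +9.2600 (running +27.9629)
  i=5: -2.8723·-1.0081 − -1.8889·1.3899 = +5.5208 (running +33.4837)
  i=6: -1.8889·-1.8387 − -0.2398·-1.0081 = +3.2314 (running +36.7151)
  i=7: -0.2398·-1.9253 − 1.2976·-1.8387 = +2.8477 (running +39.5627)
  i=8: 1.2976·0.2531 − 2.3301·-1.9253 = +4.8147 (running +44.3774)
Area = |Σ|/2 = |44.3774|/2 = 22.1887

Area at t=0.183: 22.1887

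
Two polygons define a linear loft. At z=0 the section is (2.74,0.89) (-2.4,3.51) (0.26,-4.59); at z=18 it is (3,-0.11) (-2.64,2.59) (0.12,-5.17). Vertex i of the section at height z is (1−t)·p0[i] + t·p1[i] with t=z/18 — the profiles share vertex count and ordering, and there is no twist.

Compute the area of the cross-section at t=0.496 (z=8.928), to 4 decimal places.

Cross-section at t=0.496: each vertex is (1-t)·p0[i] + t·p1[i].
  v1: (1-0.496)·(2.74,0.89) + 0.496·(3,-0.11) = (2.8690,0.3940)
  v2: (1-0.496)·(-2.4,3.51) + 0.496·(-2.64,2.59) = (-2.5190,3.0537)
  v3: (1-0.496)·(0.26,-4.59) + 0.496·(0.12,-5.17) = (0.1906,-4.8777)
Shoelace sum Σ(x_i·y_{i+1} − x_{i+1}·y_i):
  i=1: 2.8690·3.0537 − -2.5190·0.3940 = +9.7534 (running +9.7534)
  i=2: -2.5190·-4.8777 − 0.1906·3.0537 = +11.7052 (running +21.4585)
  i=3: 0.1906·0.3940 − 2.8690·-4.8777 = +14.0689 (running +35.5275)
Area = |Σ|/2 = |35.5275|/2 = 17.7637

Area at t=0.496: 17.7637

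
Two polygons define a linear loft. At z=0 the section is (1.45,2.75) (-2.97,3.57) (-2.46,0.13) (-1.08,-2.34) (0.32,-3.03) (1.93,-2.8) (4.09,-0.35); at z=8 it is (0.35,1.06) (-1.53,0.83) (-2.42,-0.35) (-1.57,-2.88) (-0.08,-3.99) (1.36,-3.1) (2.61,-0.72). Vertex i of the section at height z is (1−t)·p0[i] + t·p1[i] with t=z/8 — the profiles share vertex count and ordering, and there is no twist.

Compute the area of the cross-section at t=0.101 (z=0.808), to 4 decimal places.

Cross-section at t=0.101: each vertex is (1-t)·p0[i] + t·p1[i].
  v1: (1-0.101)·(1.45,2.75) + 0.101·(0.35,1.06) = (1.3389,2.5793)
  v2: (1-0.101)·(-2.97,3.57) + 0.101·(-1.53,0.83) = (-2.8246,3.2933)
  v3: (1-0.101)·(-2.46,0.13) + 0.101·(-2.42,-0.35) = (-2.4560,0.0815)
  v4: (1-0.101)·(-1.08,-2.34) + 0.101·(-1.57,-2.88) = (-1.1295,-2.3945)
  v5: (1-0.101)·(0.32,-3.03) + 0.101·(-0.08,-3.99) = (0.2796,-3.1270)
  v6: (1-0.101)·(1.93,-2.8) + 0.101·(1.36,-3.1) = (1.8724,-2.8303)
  v7: (1-0.101)·(4.09,-0.35) + 0.101·(2.61,-0.72) = (3.9405,-0.3874)
Shoelace sum Σ(x_i·y_{i+1} − x_{i+1}·y_i):
  i=1: 1.3389·3.2933 − -2.8246·2.5793 = +11.6948 (running +11.6948)
  i=2: -2.8246·0.0815 − -2.4560·3.2933 = +7.8579 (running +19.5526)
  i=3: -2.4560·-2.3945 − -1.1295·0.0815 = +5.9730 (running +25.5256)
  i=4: -1.1295·-3.1270 − 0.2796·-2.3945 = +4.2014 (running +29.7270)
  i=5: 0.2796·-2.8303 − 1.8724·-3.1270 = +5.0637 (running +34.7906)
  i=6: 1.8724·-0.3874 − 3.9405·-2.8303 = +10.4275 (running +45.2182)
  i=7: 3.9405·2.5793 − 1.3389·-0.3874 = +10.6825 (running +55.9006)
Area = |Σ|/2 = |55.9006|/2 = 27.9503

Area at t=0.101: 27.9503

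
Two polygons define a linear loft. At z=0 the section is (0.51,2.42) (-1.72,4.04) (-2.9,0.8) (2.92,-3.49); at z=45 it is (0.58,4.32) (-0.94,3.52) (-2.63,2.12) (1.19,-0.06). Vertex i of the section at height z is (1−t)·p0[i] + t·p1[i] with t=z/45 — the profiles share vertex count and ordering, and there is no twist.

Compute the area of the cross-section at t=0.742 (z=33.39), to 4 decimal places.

Cross-section at t=0.742: each vertex is (1-t)·p0[i] + t·p1[i].
  v1: (1-0.742)·(0.51,2.42) + 0.742·(0.58,4.32) = (0.5619,3.8298)
  v2: (1-0.742)·(-1.72,4.04) + 0.742·(-0.94,3.52) = (-1.1412,3.6542)
  v3: (1-0.742)·(-2.9,0.8) + 0.742·(-2.63,2.12) = (-2.6997,1.7794)
  v4: (1-0.742)·(2.92,-3.49) + 0.742·(1.19,-0.06) = (1.6363,-0.9449)
Shoelace sum Σ(x_i·y_{i+1} − x_{i+1}·y_i):
  i=1: 0.5619·3.6542 − -1.1412·3.8298 = +6.4241 (running +6.4241)
  i=2: -1.1412·1.7794 − -2.6997·3.6542 = +7.8342 (running +14.2584)
  i=3: -2.6997·-0.9449 − 1.6363·1.7794 = -0.3608 (running +13.8976)
  i=4: 1.6363·3.8298 − 0.5619·-0.9449 = +6.7979 (running +20.6955)
Area = |Σ|/2 = |20.6955|/2 = 10.3477

Area at t=0.742: 10.3477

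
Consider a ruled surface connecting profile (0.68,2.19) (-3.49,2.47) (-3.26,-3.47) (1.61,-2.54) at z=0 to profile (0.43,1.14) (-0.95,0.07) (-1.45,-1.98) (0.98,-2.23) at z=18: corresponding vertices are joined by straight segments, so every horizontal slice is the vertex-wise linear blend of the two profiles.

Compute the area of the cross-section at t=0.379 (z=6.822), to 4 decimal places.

Area at t=0.379: 15.4480

Cross-section at t=0.379: each vertex is (1-t)·p0[i] + t·p1[i].
  v1: (1-0.379)·(0.68,2.19) + 0.379·(0.43,1.14) = (0.5853,1.7920)
  v2: (1-0.379)·(-3.49,2.47) + 0.379·(-0.95,0.07) = (-2.5273,1.5604)
  v3: (1-0.379)·(-3.26,-3.47) + 0.379·(-1.45,-1.98) = (-2.5740,-2.9053)
  v4: (1-0.379)·(1.61,-2.54) + 0.379·(0.98,-2.23) = (1.3712,-2.4225)
Shoelace sum Σ(x_i·y_{i+1} − x_{i+1}·y_i):
  i=1: 0.5853·1.5604 − -2.5273·1.7920 = +5.4423 (running +5.4423)
  i=2: -2.5273·-2.9053 − -2.5740·1.5604 = +11.3591 (running +16.8015)
  i=3: -2.5740·-2.4225 − 1.3712·-2.9053 = +10.2194 (running +27.0209)
  i=4: 1.3712·1.7920 − 0.5853·-2.4225 = +3.8751 (running +30.8960)
Area = |Σ|/2 = |30.8960|/2 = 15.4480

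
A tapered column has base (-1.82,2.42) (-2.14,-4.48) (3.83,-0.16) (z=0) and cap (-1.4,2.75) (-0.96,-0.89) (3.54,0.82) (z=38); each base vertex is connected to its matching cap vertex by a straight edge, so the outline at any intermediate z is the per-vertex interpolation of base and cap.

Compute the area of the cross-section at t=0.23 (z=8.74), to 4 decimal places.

Cross-section at t=0.23: each vertex is (1-t)·p0[i] + t·p1[i].
  v1: (1-0.23)·(-1.82,2.42) + 0.23·(-1.4,2.75) = (-1.7234,2.4959)
  v2: (1-0.23)·(-2.14,-4.48) + 0.23·(-0.96,-0.89) = (-1.8686,-3.6543)
  v3: (1-0.23)·(3.83,-0.16) + 0.23·(3.54,0.82) = (3.7633,0.0654)
Shoelace sum Σ(x_i·y_{i+1} − x_{i+1}·y_i):
  i=1: -1.7234·-3.6543 − -1.8686·2.4959 = +10.9617 (running +10.9617)
  i=2: -1.8686·0.0654 − 3.7633·-3.6543 = +13.6300 (running +24.5917)
  i=3: 3.7633·2.4959 − -1.7234·0.0654 = +9.5055 (running +34.0972)
Area = |Σ|/2 = |34.0972|/2 = 17.0486

Area at t=0.23: 17.0486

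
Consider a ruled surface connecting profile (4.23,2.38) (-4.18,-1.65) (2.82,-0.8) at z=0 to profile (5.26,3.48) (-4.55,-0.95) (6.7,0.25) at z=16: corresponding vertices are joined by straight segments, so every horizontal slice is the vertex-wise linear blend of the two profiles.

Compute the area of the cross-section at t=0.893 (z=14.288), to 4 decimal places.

Cross-section at t=0.893: each vertex is (1-t)·p0[i] + t·p1[i].
  v1: (1-0.893)·(4.23,2.38) + 0.893·(5.26,3.48) = (5.1498,3.3623)
  v2: (1-0.893)·(-4.18,-1.65) + 0.893·(-4.55,-0.95) = (-4.5104,-1.0249)
  v3: (1-0.893)·(2.82,-0.8) + 0.893·(6.7,0.25) = (6.2848,0.1376)
Shoelace sum Σ(x_i·y_{i+1} − x_{i+1}·y_i):
  i=1: 5.1498·-1.0249 − -4.5104·3.3623 = +9.8873 (running +9.8873)
  i=2: -4.5104·0.1376 − 6.2848·-1.0249 = +5.8205 (running +15.7078)
  i=3: 6.2848·3.3623 − 5.1498·0.1376 = +20.4226 (running +36.1305)
Area = |Σ|/2 = |36.1305|/2 = 18.0652

Area at t=0.893: 18.0652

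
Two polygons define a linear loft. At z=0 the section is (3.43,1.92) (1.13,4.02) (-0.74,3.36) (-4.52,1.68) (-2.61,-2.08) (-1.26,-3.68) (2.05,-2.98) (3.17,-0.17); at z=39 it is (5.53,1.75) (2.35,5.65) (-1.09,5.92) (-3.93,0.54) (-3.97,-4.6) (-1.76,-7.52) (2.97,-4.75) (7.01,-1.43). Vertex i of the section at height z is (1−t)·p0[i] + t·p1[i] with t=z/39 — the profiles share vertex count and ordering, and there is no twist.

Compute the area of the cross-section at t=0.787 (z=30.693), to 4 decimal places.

Area at t=0.787: 82.3955

Cross-section at t=0.787: each vertex is (1-t)·p0[i] + t·p1[i].
  v1: (1-0.787)·(3.43,1.92) + 0.787·(5.53,1.75) = (5.0827,1.7862)
  v2: (1-0.787)·(1.13,4.02) + 0.787·(2.35,5.65) = (2.0901,5.3028)
  v3: (1-0.787)·(-0.74,3.36) + 0.787·(-1.09,5.92) = (-1.0154,5.3747)
  v4: (1-0.787)·(-4.52,1.68) + 0.787·(-3.93,0.54) = (-4.0557,0.7828)
  v5: (1-0.787)·(-2.61,-2.08) + 0.787·(-3.97,-4.6) = (-3.6803,-4.0632)
  v6: (1-0.787)·(-1.26,-3.68) + 0.787·(-1.76,-7.52) = (-1.6535,-6.7021)
  v7: (1-0.787)·(2.05,-2.98) + 0.787·(2.97,-4.75) = (2.7740,-4.3730)
  v8: (1-0.787)·(3.17,-0.17) + 0.787·(7.01,-1.43) = (6.1921,-1.1616)
Shoelace sum Σ(x_i·y_{i+1} − x_{i+1}·y_i):
  i=1: 5.0827·5.3028 − 2.0901·1.7862 = +23.2192 (running +23.2192)
  i=2: 2.0901·5.3747 − -1.0154·5.3028 = +16.6187 (running +39.8378)
  i=3: -1.0154·0.7828 − -4.0557·5.3747 = +21.0032 (running +60.8410)
  i=4: -4.0557·-4.0632 − -3.6803·0.7828 = +19.3602 (running +80.2012)
  i=5: -3.6803·-6.7021 − -1.6535·-4.0632 = +17.9472 (running +98.1484)
  i=6: -1.6535·-4.3730 − 2.7740·-6.7021 = +25.8226 (running +123.9710)
  i=7: 2.7740·-1.1616 − 6.1921·-4.3730 = +23.8555 (running +147.8265)
  i=8: 6.1921·1.7862 − 5.0827·-1.1616 = +16.9645 (running +164.7910)
Area = |Σ|/2 = |164.7910|/2 = 82.3955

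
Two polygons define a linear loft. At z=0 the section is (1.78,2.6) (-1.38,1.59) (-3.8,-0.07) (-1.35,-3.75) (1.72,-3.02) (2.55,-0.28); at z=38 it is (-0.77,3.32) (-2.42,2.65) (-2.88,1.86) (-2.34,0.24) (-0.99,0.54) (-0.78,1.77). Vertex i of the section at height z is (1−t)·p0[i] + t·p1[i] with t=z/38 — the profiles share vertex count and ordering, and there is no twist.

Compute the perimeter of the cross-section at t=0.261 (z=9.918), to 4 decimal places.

Cross-section at t=0.261: each vertex is (1-t)·p0[i] + t·p1[i].
  v1: (1-0.261)·(1.78,2.6) + 0.261·(-0.77,3.32) = (1.1144,2.7879)
  v2: (1-0.261)·(-1.38,1.59) + 0.261·(-2.42,2.65) = (-1.6514,1.8667)
  v3: (1-0.261)·(-3.8,-0.07) + 0.261·(-2.88,1.86) = (-3.5599,0.4337)
  v4: (1-0.261)·(-1.35,-3.75) + 0.261·(-2.34,0.24) = (-1.6084,-2.7086)
  v5: (1-0.261)·(1.72,-3.02) + 0.261·(-0.99,0.54) = (1.0127,-2.0908)
  v6: (1-0.261)·(2.55,-0.28) + 0.261·(-0.78,1.77) = (1.6809,0.2550)
Perimeter = Σ |v_{i+1} − v_i|:
  edge 1→2: √(-2.7659² + -0.9213²) = 2.9153 (running 2.9153)
  edge 2→3: √(-1.9084² + -1.4329²) = 2.3865 (running 5.3018)
  edge 3→4: √(1.9515² + -3.1423²) = 3.6990 (running 9.0008)
  edge 4→5: √(2.6211² + 0.6178²) = 2.6929 (running 11.6937)
  edge 5→6: √(0.6682² + 2.3459²) = 2.4392 (running 14.1329)
  edge 6→1: √(-0.5664² + 2.5329²) = 2.5954 (running 16.7283)
Perimeter = 16.7283

Perimeter at t=0.261: 16.7283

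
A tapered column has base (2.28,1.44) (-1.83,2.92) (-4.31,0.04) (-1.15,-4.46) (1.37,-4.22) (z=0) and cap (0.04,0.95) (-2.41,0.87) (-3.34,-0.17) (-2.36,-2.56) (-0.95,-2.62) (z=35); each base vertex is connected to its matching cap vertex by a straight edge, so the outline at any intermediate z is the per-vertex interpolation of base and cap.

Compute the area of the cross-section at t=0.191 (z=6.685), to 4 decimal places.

Cross-section at t=0.191: each vertex is (1-t)·p0[i] + t·p1[i].
  v1: (1-0.191)·(2.28,1.44) + 0.191·(0.04,0.95) = (1.8522,1.3464)
  v2: (1-0.191)·(-1.83,2.92) + 0.191·(-2.41,0.87) = (-1.9408,2.5284)
  v3: (1-0.191)·(-4.31,0.04) + 0.191·(-3.34,-0.17) = (-4.1247,-0.0001)
  v4: (1-0.191)·(-1.15,-4.46) + 0.191·(-2.36,-2.56) = (-1.3811,-4.0971)
  v5: (1-0.191)·(1.37,-4.22) + 0.191·(-0.95,-2.62) = (0.9269,-3.9144)
Shoelace sum Σ(x_i·y_{i+1} − x_{i+1}·y_i):
  i=1: 1.8522·2.5284 − -1.9408·1.3464 = +7.2962 (running +7.2962)
  i=2: -1.9408·-0.0001 − -4.1247·2.5284 = +10.4294 (running +17.7256)
  i=3: -4.1247·-4.0971 − -1.3811·-0.0001 = +16.8993 (running +34.6248)
  i=4: -1.3811·-3.9144 − 0.9269·-4.0971 = +9.2037 (running +43.8286)
  i=5: 0.9269·1.3464 − 1.8522·-3.9144 = +8.4981 (running +52.3266)
Area = |Σ|/2 = |52.3266|/2 = 26.1633

Area at t=0.191: 26.1633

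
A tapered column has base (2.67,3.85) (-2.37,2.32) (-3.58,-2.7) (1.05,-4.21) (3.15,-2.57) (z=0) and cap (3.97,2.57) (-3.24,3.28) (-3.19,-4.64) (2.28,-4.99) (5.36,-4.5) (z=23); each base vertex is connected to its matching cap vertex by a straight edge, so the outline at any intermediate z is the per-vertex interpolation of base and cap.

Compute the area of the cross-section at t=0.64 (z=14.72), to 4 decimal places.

Cross-section at t=0.64: each vertex is (1-t)·p0[i] + t·p1[i].
  v1: (1-0.64)·(2.67,3.85) + 0.64·(3.97,2.57) = (3.5020,3.0308)
  v2: (1-0.64)·(-2.37,2.32) + 0.64·(-3.24,3.28) = (-2.9268,2.9344)
  v3: (1-0.64)·(-3.58,-2.7) + 0.64·(-3.19,-4.64) = (-3.3304,-3.9416)
  v4: (1-0.64)·(1.05,-4.21) + 0.64·(2.28,-4.99) = (1.8372,-4.7092)
  v5: (1-0.64)·(3.15,-2.57) + 0.64·(5.36,-4.5) = (4.5644,-3.8052)
Shoelace sum Σ(x_i·y_{i+1} − x_{i+1}·y_i):
  i=1: 3.5020·2.9344 − -2.9268·3.0308 = +19.1468 (running +19.1468)
  i=2: -2.9268·-3.9416 − -3.3304·2.9344 = +21.3090 (running +40.4558)
  i=3: -3.3304·-4.7092 − 1.8372·-3.9416 = +22.9250 (running +63.3808)
  i=4: 1.8372·-3.8052 − 4.5644·-4.7092 = +14.5038 (running +77.8846)
  i=5: 4.5644·3.0308 − 3.5020·-3.8052 = +27.1596 (running +105.0442)
Area = |Σ|/2 = |105.0442|/2 = 52.5221

Area at t=0.64: 52.5221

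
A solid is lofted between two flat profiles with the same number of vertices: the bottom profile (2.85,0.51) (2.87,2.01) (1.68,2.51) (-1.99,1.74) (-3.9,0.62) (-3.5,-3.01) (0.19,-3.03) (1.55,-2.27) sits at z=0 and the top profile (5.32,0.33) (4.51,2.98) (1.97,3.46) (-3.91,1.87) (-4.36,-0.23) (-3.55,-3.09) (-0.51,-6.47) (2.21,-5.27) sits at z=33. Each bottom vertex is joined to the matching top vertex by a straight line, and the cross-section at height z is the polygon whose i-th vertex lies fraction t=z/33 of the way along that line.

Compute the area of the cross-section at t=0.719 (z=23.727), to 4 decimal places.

Area at t=0.719: 53.0186

Cross-section at t=0.719: each vertex is (1-t)·p0[i] + t·p1[i].
  v1: (1-0.719)·(2.85,0.51) + 0.719·(5.32,0.33) = (4.6259,0.3806)
  v2: (1-0.719)·(2.87,2.01) + 0.719·(4.51,2.98) = (4.0492,2.7074)
  v3: (1-0.719)·(1.68,2.51) + 0.719·(1.97,3.46) = (1.8885,3.1930)
  v4: (1-0.719)·(-1.99,1.74) + 0.719·(-3.91,1.87) = (-3.3705,1.8335)
  v5: (1-0.719)·(-3.9,0.62) + 0.719·(-4.36,-0.23) = (-4.2307,0.0089)
  v6: (1-0.719)·(-3.5,-3.01) + 0.719·(-3.55,-3.09) = (-3.5359,-3.0675)
  v7: (1-0.719)·(0.19,-3.03) + 0.719·(-0.51,-6.47) = (-0.3133,-5.5034)
  v8: (1-0.719)·(1.55,-2.27) + 0.719·(2.21,-5.27) = (2.0245,-4.4270)
Shoelace sum Σ(x_i·y_{i+1} − x_{i+1}·y_i):
  i=1: 4.6259·2.7074 − 4.0492·0.3806 = +10.9834 (running +10.9834)
  i=2: 4.0492·3.1930 − 1.8885·2.7074 = +7.8162 (running +18.7995)
  i=3: 1.8885·1.8335 − -3.3705·3.1930 = +14.2246 (running +33.0242)
  i=4: -3.3705·0.0089 − -4.2307·1.8335 = +7.7271 (running +40.7513)
  i=5: -4.2307·-3.0675 − -3.5359·0.0089 = +13.0092 (running +53.7604)
  i=6: -3.5359·-5.5034 − -0.3133·-3.0675 = +18.4986 (running +72.2590)
  i=7: -0.3133·-4.4270 − 2.0245·-5.5034 = +12.5288 (running +84.7877)
  i=8: 2.0245·0.3806 − 4.6259·-4.4270 = +21.2495 (running +106.0372)
Area = |Σ|/2 = |106.0372|/2 = 53.0186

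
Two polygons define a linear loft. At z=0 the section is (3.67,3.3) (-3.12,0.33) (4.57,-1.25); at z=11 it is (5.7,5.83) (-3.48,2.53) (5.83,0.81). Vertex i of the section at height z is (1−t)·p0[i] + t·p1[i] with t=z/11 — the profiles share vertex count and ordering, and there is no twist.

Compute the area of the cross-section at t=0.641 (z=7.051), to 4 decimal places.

Area at t=0.641: 20.8326

Cross-section at t=0.641: each vertex is (1-t)·p0[i] + t·p1[i].
  v1: (1-0.641)·(3.67,3.3) + 0.641·(5.7,5.83) = (4.9712,4.9217)
  v2: (1-0.641)·(-3.12,0.33) + 0.641·(-3.48,2.53) = (-3.3508,1.7402)
  v3: (1-0.641)·(4.57,-1.25) + 0.641·(5.83,0.81) = (5.3777,0.0705)
Shoelace sum Σ(x_i·y_{i+1} − x_{i+1}·y_i):
  i=1: 4.9712·1.7402 − -3.3508·4.9217 = +25.1425 (running +25.1425)
  i=2: -3.3508·0.0705 − 5.3777·1.7402 = -9.5943 (running +15.5482)
  i=3: 5.3777·4.9217 − 4.9712·0.0705 = +26.1171 (running +41.6653)
Area = |Σ|/2 = |41.6653|/2 = 20.8326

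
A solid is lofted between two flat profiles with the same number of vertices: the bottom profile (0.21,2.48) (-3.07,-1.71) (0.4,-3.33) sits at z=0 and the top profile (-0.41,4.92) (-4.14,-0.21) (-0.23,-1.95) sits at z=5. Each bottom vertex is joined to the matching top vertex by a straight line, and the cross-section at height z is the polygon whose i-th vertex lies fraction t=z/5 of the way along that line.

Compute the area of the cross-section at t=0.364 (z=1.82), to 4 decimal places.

Cross-section at t=0.364: each vertex is (1-t)·p0[i] + t·p1[i].
  v1: (1-0.364)·(0.21,2.48) + 0.364·(-0.41,4.92) = (-0.0157,3.3682)
  v2: (1-0.364)·(-3.07,-1.71) + 0.364·(-4.14,-0.21) = (-3.4595,-1.1640)
  v3: (1-0.364)·(0.4,-3.33) + 0.364·(-0.23,-1.95) = (0.1707,-2.8277)
Shoelace sum Σ(x_i·y_{i+1} − x_{i+1}·y_i):
  i=1: -0.0157·-1.1640 − -3.4595·3.3682 = +11.6703 (running +11.6703)
  i=2: -3.4595·-2.8277 − 0.1707·-1.1640 = +9.9810 (running +21.6513)
  i=3: 0.1707·3.3682 − -0.0157·-2.8277 = +0.5305 (running +22.1818)
Area = |Σ|/2 = |22.1818|/2 = 11.0909

Area at t=0.364: 11.0909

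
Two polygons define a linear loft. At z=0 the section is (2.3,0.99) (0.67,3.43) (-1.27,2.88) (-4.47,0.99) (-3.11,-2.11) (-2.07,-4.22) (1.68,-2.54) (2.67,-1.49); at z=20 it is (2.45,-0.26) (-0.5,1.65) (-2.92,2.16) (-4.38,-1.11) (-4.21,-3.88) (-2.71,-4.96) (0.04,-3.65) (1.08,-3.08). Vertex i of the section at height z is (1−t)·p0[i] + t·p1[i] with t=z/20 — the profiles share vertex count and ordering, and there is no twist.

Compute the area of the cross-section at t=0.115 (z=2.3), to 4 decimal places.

Area at t=0.115: 34.2914

Cross-section at t=0.115: each vertex is (1-t)·p0[i] + t·p1[i].
  v1: (1-0.115)·(2.3,0.99) + 0.115·(2.45,-0.26) = (2.3173,0.8462)
  v2: (1-0.115)·(0.67,3.43) + 0.115·(-0.5,1.65) = (0.5355,3.2253)
  v3: (1-0.115)·(-1.27,2.88) + 0.115·(-2.92,2.16) = (-1.4598,2.7972)
  v4: (1-0.115)·(-4.47,0.99) + 0.115·(-4.38,-1.11) = (-4.4596,0.7485)
  v5: (1-0.115)·(-3.11,-2.11) + 0.115·(-4.21,-3.88) = (-3.2365,-2.3135)
  v6: (1-0.115)·(-2.07,-4.22) + 0.115·(-2.71,-4.96) = (-2.1436,-4.3051)
  v7: (1-0.115)·(1.68,-2.54) + 0.115·(0.04,-3.65) = (1.4914,-2.6677)
  v8: (1-0.115)·(2.67,-1.49) + 0.115·(1.08,-3.08) = (2.4872,-1.6729)
Shoelace sum Σ(x_i·y_{i+1} − x_{i+1}·y_i):
  i=1: 2.3173·3.2253 − 0.5355·0.8462 = +7.0207 (running +7.0207)
  i=2: 0.5355·2.7972 − -1.4598·3.2253 = +6.2059 (running +13.2266)
  i=3: -1.4598·0.7485 − -4.4596·2.7972 = +11.3819 (running +24.6085)
  i=4: -4.4596·-2.3135 − -3.2365·0.7485 = +12.7401 (running +37.3486)
  i=5: -3.2365·-4.3051 − -2.1436·-2.3135 = +8.9741 (running +46.3228)
  i=6: -2.1436·-2.6677 − 1.4914·-4.3051 = +12.1390 (running +58.4618)
  i=7: 1.4914·-1.6729 − 2.4872·-2.6677 = +4.1400 (running +62.6017)
  i=8: 2.4872·0.8462 − 2.3173·-1.6729 = +5.9812 (running +68.5829)
Area = |Σ|/2 = |68.5829|/2 = 34.2914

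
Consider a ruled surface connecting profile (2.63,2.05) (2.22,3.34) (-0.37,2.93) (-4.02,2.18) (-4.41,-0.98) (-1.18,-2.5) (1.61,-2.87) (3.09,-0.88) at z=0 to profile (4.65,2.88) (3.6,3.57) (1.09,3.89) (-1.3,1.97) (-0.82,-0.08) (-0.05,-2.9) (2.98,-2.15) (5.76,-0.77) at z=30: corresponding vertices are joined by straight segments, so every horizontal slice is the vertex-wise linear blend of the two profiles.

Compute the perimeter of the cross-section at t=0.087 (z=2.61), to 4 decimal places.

Cross-section at t=0.087: each vertex is (1-t)·p0[i] + t·p1[i].
  v1: (1-0.087)·(2.63,2.05) + 0.087·(4.65,2.88) = (2.8057,2.1222)
  v2: (1-0.087)·(2.22,3.34) + 0.087·(3.6,3.57) = (2.3401,3.3600)
  v3: (1-0.087)·(-0.37,2.93) + 0.087·(1.09,3.89) = (-0.2430,3.0135)
  v4: (1-0.087)·(-4.02,2.18) + 0.087·(-1.3,1.97) = (-3.7834,2.1617)
  v5: (1-0.087)·(-4.41,-0.98) + 0.087·(-0.82,-0.08) = (-4.0977,-0.9017)
  v6: (1-0.087)·(-1.18,-2.5) + 0.087·(-0.05,-2.9) = (-1.0817,-2.5348)
  v7: (1-0.087)·(1.61,-2.87) + 0.087·(2.98,-2.15) = (1.7292,-2.8074)
  v8: (1-0.087)·(3.09,-0.88) + 0.087·(5.76,-0.77) = (3.3223,-0.8704)
Perimeter = Σ |v_{i+1} − v_i|:
  edge 1→2: √(-0.4657² + 1.2378²) = 1.3225 (running 1.3225)
  edge 2→3: √(-2.5830² + -0.3465²) = 2.6062 (running 3.9287)
  edge 3→4: √(-3.5404² + -0.8518²) = 3.6414 (running 7.5701)
  edge 4→5: √(-0.3143² + -3.0634²) = 3.0795 (running 10.6496)
  edge 5→6: √(3.0160² + -1.6331²) = 3.4297 (running 14.0793)
  edge 6→7: √(2.8109² + -0.2726²) = 2.8241 (running 16.9034)
  edge 7→8: √(1.5931² + 1.9369²) = 2.5079 (running 19.4113)
  edge 8→1: √(-0.5165² + 2.9926²) = 3.0369 (running 22.4482)
Perimeter = 22.4482

Perimeter at t=0.087: 22.4482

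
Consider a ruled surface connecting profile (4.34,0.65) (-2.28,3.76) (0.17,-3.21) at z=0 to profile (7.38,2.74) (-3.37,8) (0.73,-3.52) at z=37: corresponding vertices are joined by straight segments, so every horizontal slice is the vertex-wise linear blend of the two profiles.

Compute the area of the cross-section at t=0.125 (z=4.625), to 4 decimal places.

Cross-section at t=0.125: each vertex is (1-t)·p0[i] + t·p1[i].
  v1: (1-0.125)·(4.34,0.65) + 0.125·(7.38,2.74) = (4.7200,0.9113)
  v2: (1-0.125)·(-2.28,3.76) + 0.125·(-3.37,8) = (-2.4162,4.2900)
  v3: (1-0.125)·(0.17,-3.21) + 0.125·(0.73,-3.52) = (0.2400,-3.2487)
Shoelace sum Σ(x_i·y_{i+1} − x_{i+1}·y_i):
  i=1: 4.7200·4.2900 − -2.4162·0.9113 = +22.4506 (running +22.4506)
  i=2: -2.4162·-3.2487 − 0.2400·4.2900 = +6.8202 (running +29.2708)
  i=3: 0.2400·0.9113 − 4.7200·-3.2487 = +15.5528 (running +44.8236)
Area = |Σ|/2 = |44.8236|/2 = 22.4118

Area at t=0.125: 22.4118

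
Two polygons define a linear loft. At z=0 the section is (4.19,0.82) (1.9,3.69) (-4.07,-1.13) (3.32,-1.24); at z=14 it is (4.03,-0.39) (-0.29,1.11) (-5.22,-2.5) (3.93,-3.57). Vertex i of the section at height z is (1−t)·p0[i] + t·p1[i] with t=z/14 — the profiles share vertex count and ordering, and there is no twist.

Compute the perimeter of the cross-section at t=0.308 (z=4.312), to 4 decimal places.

Perimeter at t=0.308: 21.4261

Cross-section at t=0.308: each vertex is (1-t)·p0[i] + t·p1[i].
  v1: (1-0.308)·(4.19,0.82) + 0.308·(4.03,-0.39) = (4.1407,0.4473)
  v2: (1-0.308)·(1.9,3.69) + 0.308·(-0.29,1.11) = (1.2255,2.8954)
  v3: (1-0.308)·(-4.07,-1.13) + 0.308·(-5.22,-2.5) = (-4.4242,-1.5520)
  v4: (1-0.308)·(3.32,-1.24) + 0.308·(3.93,-3.57) = (3.5079,-1.9576)
Perimeter = Σ |v_{i+1} − v_i|:
  edge 1→2: √(-2.9152² + 2.4480²) = 3.8068 (running 3.8068)
  edge 2→3: √(-5.6497² + -4.4473²) = 7.1901 (running 10.9969)
  edge 3→4: √(7.9321² + -0.4057²) = 7.9424 (running 18.9393)
  edge 4→1: √(0.6328² + 2.4050²) = 2.4868 (running 21.4261)
Perimeter = 21.4261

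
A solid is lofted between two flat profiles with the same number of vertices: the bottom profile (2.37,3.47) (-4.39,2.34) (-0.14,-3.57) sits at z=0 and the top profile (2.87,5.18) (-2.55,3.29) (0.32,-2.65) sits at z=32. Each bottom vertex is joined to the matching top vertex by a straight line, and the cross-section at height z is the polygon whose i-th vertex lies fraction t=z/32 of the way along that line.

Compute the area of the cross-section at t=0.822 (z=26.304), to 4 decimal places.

Cross-section at t=0.822: each vertex is (1-t)·p0[i] + t·p1[i].
  v1: (1-0.822)·(2.37,3.47) + 0.822·(2.87,5.18) = (2.7810,4.8756)
  v2: (1-0.822)·(-4.39,2.34) + 0.822·(-2.55,3.29) = (-2.8775,3.1209)
  v3: (1-0.822)·(-0.14,-3.57) + 0.822·(0.32,-2.65) = (0.2381,-2.8138)
Shoelace sum Σ(x_i·y_{i+1} − x_{i+1}·y_i):
  i=1: 2.7810·3.1209 − -2.8775·4.8756 = +22.7089 (running +22.7089)
  i=2: -2.8775·-2.8138 − 0.2381·3.1209 = +7.3535 (running +30.0624)
  i=3: 0.2381·4.8756 − 2.7810·-2.8138 = +8.9860 (running +39.0485)
Area = |Σ|/2 = |39.0485|/2 = 19.5242

Area at t=0.822: 19.5242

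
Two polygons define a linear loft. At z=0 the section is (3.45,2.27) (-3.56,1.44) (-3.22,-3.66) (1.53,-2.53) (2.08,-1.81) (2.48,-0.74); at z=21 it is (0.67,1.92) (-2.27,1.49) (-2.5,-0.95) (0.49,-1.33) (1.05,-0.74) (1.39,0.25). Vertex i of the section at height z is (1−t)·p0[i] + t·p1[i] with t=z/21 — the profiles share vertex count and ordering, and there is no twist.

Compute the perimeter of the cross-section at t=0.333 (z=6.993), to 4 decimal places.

Cross-section at t=0.333: each vertex is (1-t)·p0[i] + t·p1[i].
  v1: (1-0.333)·(3.45,2.27) + 0.333·(0.67,1.92) = (2.5243,2.1535)
  v2: (1-0.333)·(-3.56,1.44) + 0.333·(-2.27,1.49) = (-3.1304,1.4567)
  v3: (1-0.333)·(-3.22,-3.66) + 0.333·(-2.5,-0.95) = (-2.9802,-2.7576)
  v4: (1-0.333)·(1.53,-2.53) + 0.333·(0.49,-1.33) = (1.1837,-2.1304)
  v5: (1-0.333)·(2.08,-1.81) + 0.333·(1.05,-0.74) = (1.7370,-1.4537)
  v6: (1-0.333)·(2.48,-0.74) + 0.333·(1.39,0.25) = (2.1170,-0.4103)
Perimeter = Σ |v_{i+1} − v_i|:
  edge 1→2: √(-5.6547² + -0.6968²) = 5.6975 (running 5.6975)
  edge 2→3: √(0.1502² + -4.2142²) = 4.2169 (running 9.9144)
  edge 3→4: √(4.1639² + 0.6272²) = 4.2109 (running 14.1252)
  edge 4→5: √(0.5533² + 0.6767²) = 0.8741 (running 14.9994)
  edge 5→6: √(0.3800² + 1.0434²) = 1.1104 (running 16.1098)
  edge 6→1: √(0.4072² + 2.5638²) = 2.5959 (running 18.7057)
Perimeter = 18.7057

Perimeter at t=0.333: 18.7057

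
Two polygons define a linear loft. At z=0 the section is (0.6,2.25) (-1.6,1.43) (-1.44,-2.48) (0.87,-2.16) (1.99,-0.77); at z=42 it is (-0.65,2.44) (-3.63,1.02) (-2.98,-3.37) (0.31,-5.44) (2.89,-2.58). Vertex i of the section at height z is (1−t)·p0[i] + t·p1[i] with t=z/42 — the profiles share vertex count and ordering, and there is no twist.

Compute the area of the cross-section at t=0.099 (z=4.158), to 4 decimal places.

Area at t=0.099: 13.5980

Cross-section at t=0.099: each vertex is (1-t)·p0[i] + t·p1[i].
  v1: (1-0.099)·(0.6,2.25) + 0.099·(-0.65,2.44) = (0.4762,2.2688)
  v2: (1-0.099)·(-1.6,1.43) + 0.099·(-3.63,1.02) = (-1.8010,1.3894)
  v3: (1-0.099)·(-1.44,-2.48) + 0.099·(-2.98,-3.37) = (-1.5925,-2.5681)
  v4: (1-0.099)·(0.87,-2.16) + 0.099·(0.31,-5.44) = (0.8146,-2.4847)
  v5: (1-0.099)·(1.99,-0.77) + 0.099·(2.89,-2.58) = (2.0791,-0.9492)
Shoelace sum Σ(x_i·y_{i+1} − x_{i+1}·y_i):
  i=1: 0.4762·1.3894 − -1.8010·2.2688 = +4.7478 (running +4.7478)
  i=2: -1.8010·-2.5681 − -1.5925·1.3894 = +6.8377 (running +11.5854)
  i=3: -1.5925·-2.4847 − 0.8146·-2.5681 = +6.0487 (running +17.6341)
  i=4: 0.8146·-0.9492 − 2.0791·-2.4847 = +4.3928 (running +22.0269)
  i=5: 2.0791·2.2688 − 0.4762·-0.9492 = +5.1691 (running +27.1961)
Area = |Σ|/2 = |27.1961|/2 = 13.5980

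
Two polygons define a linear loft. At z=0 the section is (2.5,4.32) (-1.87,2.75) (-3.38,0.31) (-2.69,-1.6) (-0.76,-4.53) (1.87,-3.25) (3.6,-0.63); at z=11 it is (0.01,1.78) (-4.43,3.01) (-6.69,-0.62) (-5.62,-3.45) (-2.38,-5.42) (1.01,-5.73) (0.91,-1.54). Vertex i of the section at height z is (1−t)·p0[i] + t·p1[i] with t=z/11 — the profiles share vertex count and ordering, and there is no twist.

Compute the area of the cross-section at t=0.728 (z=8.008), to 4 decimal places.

Area at t=0.728: 46.0321

Cross-section at t=0.728: each vertex is (1-t)·p0[i] + t·p1[i].
  v1: (1-0.728)·(2.5,4.32) + 0.728·(0.01,1.78) = (0.6873,2.4709)
  v2: (1-0.728)·(-1.87,2.75) + 0.728·(-4.43,3.01) = (-3.7337,2.9393)
  v3: (1-0.728)·(-3.38,0.31) + 0.728·(-6.69,-0.62) = (-5.7897,-0.3670)
  v4: (1-0.728)·(-2.69,-1.6) + 0.728·(-5.62,-3.45) = (-4.8230,-2.9468)
  v5: (1-0.728)·(-0.76,-4.53) + 0.728·(-2.38,-5.42) = (-1.9394,-5.1779)
  v6: (1-0.728)·(1.87,-3.25) + 0.728·(1.01,-5.73) = (1.2439,-5.0554)
  v7: (1-0.728)·(3.6,-0.63) + 0.728·(0.91,-1.54) = (1.6417,-1.2925)
Shoelace sum Σ(x_i·y_{i+1} − x_{i+1}·y_i):
  i=1: 0.6873·2.9393 − -3.7337·2.4709 = +11.2456 (running +11.2456)
  i=2: -3.7337·-0.3670 − -5.7897·2.9393 = +18.3879 (running +29.6335)
  i=3: -5.7897·-2.9468 − -4.8230·-0.3670 = +15.2908 (running +44.9243)
  i=4: -4.8230·-5.1779 − -1.9394·-2.9468 = +19.2584 (running +64.1827)
  i=5: -1.9394·-5.0554 − 1.2439·-5.1779 = +16.2452 (running +80.4279)
  i=6: 1.2439·-1.2925 − 1.6417·-5.0554 = +6.6917 (running +87.1196)
  i=7: 1.6417·2.4709 − 0.6873·-1.2925 = +4.9447 (running +92.0643)
Area = |Σ|/2 = |92.0643|/2 = 46.0321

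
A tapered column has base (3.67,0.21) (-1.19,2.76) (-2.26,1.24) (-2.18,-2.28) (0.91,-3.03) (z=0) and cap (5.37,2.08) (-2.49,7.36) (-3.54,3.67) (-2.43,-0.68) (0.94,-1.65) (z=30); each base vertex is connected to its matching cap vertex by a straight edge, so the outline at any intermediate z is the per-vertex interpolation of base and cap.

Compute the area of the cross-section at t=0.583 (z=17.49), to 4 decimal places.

Cross-section at t=0.583: each vertex is (1-t)·p0[i] + t·p1[i].
  v1: (1-0.583)·(3.67,0.21) + 0.583·(5.37,2.08) = (4.6611,1.3002)
  v2: (1-0.583)·(-1.19,2.76) + 0.583·(-2.49,7.36) = (-1.9479,5.4418)
  v3: (1-0.583)·(-2.26,1.24) + 0.583·(-3.54,3.67) = (-3.0062,2.6567)
  v4: (1-0.583)·(-2.18,-2.28) + 0.583·(-2.43,-0.68) = (-2.3258,-1.3472)
  v5: (1-0.583)·(0.91,-3.03) + 0.583·(0.94,-1.65) = (0.9275,-2.2255)
Shoelace sum Σ(x_i·y_{i+1} − x_{i+1}·y_i):
  i=1: 4.6611·5.4418 − -1.9479·1.3002 = +27.8975 (running +27.8975)
  i=2: -1.9479·2.6567 − -3.0062·5.4418 = +11.1844 (running +39.0818)
  i=3: -3.0062·-1.3472 − -2.3258·2.6567 = +10.2288 (running +49.3106)
  i=4: -2.3258·-2.2255 − 0.9275·-1.3472 = +6.4254 (running +55.7360)
  i=5: 0.9275·1.3002 − 4.6611·-2.2255 = +11.5790 (running +67.3150)
Area = |Σ|/2 = |67.3150|/2 = 33.6575

Area at t=0.583: 33.6575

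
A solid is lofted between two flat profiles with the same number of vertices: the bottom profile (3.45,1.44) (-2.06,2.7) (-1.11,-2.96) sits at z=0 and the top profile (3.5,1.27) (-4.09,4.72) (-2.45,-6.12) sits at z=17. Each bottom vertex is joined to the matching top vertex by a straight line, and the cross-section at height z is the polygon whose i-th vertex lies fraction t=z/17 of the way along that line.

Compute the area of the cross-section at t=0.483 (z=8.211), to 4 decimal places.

Cross-section at t=0.483: each vertex is (1-t)·p0[i] + t·p1[i].
  v1: (1-0.483)·(3.45,1.44) + 0.483·(3.5,1.27) = (3.4741,1.3579)
  v2: (1-0.483)·(-2.06,2.7) + 0.483·(-4.09,4.72) = (-3.0405,3.6757)
  v3: (1-0.483)·(-1.11,-2.96) + 0.483·(-2.45,-6.12) = (-1.7572,-4.4863)
Shoelace sum Σ(x_i·y_{i+1} − x_{i+1}·y_i):
  i=1: 3.4741·3.6757 − -3.0405·1.3579 = +16.8984 (running +16.8984)
  i=2: -3.0405·-4.4863 − -1.7572·3.6757 = +20.0994 (running +36.9979)
  i=3: -1.7572·1.3579 − 3.4741·-4.4863 = +13.1999 (running +50.1978)
Area = |Σ|/2 = |50.1978|/2 = 25.0989

Area at t=0.483: 25.0989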